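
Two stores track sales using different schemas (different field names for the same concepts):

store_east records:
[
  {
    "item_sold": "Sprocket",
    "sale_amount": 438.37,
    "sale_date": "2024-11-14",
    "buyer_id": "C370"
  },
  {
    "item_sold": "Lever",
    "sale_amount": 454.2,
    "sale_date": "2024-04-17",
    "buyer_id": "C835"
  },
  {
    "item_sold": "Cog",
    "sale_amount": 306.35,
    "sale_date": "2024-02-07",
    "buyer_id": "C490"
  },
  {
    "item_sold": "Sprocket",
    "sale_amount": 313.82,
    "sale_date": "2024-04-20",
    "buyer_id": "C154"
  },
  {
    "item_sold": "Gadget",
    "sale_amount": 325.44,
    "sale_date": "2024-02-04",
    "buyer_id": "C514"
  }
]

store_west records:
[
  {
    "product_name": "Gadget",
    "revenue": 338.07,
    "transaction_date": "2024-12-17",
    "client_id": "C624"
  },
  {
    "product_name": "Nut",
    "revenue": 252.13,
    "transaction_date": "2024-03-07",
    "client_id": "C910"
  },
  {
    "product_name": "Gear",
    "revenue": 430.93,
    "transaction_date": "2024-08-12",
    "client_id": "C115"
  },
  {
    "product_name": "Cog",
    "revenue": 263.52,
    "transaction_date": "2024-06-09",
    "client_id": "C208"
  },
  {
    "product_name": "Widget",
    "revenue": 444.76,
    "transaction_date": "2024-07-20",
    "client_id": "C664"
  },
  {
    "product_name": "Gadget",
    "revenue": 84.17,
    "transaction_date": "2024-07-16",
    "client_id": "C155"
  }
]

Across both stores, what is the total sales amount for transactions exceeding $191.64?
3567.59

Schema mapping: "sale_amount" (store_east) = "revenue" (store_west) = sale amount

Sum of sales > $191.64 in store_east: 1838.18
Sum of sales > $191.64 in store_west: 1729.41

Total: 1838.18 + 1729.41 = 3567.59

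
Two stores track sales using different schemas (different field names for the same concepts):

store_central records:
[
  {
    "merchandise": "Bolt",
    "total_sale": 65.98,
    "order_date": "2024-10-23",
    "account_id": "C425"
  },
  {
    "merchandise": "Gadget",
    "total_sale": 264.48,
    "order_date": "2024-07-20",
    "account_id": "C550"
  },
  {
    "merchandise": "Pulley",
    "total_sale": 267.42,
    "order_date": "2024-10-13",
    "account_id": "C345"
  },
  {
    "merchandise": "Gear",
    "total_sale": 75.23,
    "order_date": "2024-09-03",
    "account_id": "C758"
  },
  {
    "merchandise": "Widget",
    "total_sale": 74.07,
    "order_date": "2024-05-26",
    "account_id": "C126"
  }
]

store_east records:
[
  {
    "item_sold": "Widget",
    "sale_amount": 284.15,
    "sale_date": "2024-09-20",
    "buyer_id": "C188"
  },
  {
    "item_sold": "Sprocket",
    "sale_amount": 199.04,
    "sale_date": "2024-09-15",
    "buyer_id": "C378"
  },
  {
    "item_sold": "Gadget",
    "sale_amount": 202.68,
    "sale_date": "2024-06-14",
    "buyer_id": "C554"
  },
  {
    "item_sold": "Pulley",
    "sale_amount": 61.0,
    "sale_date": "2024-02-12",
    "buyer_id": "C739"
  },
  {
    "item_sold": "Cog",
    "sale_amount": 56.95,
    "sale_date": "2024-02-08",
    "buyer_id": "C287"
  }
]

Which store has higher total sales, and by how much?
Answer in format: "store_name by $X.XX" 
store_east by $56.64

Schema mapping: "total_sale" (store_central) = "sale_amount" (store_east) = sale amount

Total for store_central: 747.18
Total for store_east: 803.82

Difference: |747.18 - 803.82| = 56.64
store_east has higher sales by $56.64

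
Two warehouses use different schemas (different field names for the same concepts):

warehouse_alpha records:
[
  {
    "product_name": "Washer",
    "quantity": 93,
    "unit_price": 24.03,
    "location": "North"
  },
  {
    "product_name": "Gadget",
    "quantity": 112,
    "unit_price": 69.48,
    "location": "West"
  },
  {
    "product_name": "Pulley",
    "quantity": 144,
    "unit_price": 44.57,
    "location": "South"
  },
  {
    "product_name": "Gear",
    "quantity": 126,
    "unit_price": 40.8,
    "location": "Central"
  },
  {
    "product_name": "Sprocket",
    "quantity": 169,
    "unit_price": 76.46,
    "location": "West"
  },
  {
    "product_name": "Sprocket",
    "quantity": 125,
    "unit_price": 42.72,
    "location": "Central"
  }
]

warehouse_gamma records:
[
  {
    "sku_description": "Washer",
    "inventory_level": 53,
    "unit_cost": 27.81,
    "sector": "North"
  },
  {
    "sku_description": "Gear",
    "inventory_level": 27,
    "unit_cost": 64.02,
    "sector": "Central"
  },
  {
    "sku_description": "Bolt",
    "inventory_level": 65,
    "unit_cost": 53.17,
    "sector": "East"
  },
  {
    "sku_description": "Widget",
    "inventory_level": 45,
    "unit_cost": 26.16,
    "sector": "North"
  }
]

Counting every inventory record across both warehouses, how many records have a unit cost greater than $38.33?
7

Schema mapping: "unit_price" (warehouse_alpha) = "unit_cost" (warehouse_gamma) = unit cost

Records > $38.33 in warehouse_alpha: 5
Records > $38.33 in warehouse_gamma: 2

Total count: 5 + 2 = 7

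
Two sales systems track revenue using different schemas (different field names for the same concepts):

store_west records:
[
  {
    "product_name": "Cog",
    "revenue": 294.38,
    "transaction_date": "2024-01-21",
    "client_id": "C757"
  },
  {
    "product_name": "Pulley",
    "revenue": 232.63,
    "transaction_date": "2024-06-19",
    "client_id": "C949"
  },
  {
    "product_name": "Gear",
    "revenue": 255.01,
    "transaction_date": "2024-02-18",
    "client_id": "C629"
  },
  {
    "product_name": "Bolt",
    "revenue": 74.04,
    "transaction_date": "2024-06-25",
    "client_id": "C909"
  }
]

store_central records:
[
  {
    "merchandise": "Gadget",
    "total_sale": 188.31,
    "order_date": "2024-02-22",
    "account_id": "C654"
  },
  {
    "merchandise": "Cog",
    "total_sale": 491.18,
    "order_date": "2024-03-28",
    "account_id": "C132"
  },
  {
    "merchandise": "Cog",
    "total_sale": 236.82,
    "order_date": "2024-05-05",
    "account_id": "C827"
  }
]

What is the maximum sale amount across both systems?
491.18

Reconcile: "revenue" (store_west) = "total_sale" (store_central) = sale amount

Maximum in store_west: 294.38
Maximum in store_central: 491.18

Overall maximum: max(294.38, 491.18) = 491.18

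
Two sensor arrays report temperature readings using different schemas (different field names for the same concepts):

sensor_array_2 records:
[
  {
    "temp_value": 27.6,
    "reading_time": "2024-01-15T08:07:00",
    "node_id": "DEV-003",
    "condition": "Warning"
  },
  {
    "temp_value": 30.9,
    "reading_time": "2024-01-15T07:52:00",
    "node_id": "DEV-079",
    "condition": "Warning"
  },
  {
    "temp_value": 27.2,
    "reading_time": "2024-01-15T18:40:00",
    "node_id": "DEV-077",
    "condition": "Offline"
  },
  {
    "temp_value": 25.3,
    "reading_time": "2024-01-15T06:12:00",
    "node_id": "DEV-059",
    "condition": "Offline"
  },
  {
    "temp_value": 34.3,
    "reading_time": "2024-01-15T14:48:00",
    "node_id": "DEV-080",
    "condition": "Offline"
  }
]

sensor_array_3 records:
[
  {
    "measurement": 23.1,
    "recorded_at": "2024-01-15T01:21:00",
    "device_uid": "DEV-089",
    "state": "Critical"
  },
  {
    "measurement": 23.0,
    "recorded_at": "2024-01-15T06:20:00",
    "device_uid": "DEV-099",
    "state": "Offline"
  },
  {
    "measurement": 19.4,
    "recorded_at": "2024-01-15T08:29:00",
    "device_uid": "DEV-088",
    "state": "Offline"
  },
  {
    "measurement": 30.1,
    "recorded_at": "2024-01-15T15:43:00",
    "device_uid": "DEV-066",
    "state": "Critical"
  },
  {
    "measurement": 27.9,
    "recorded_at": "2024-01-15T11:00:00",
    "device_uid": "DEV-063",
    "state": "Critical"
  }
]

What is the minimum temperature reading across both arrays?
19.4

Schema mapping: "temp_value" (sensor_array_2) = "measurement" (sensor_array_3) = temperature reading

Minimum in sensor_array_2: 25.3
Minimum in sensor_array_3: 19.4

Overall minimum: min(25.3, 19.4) = 19.4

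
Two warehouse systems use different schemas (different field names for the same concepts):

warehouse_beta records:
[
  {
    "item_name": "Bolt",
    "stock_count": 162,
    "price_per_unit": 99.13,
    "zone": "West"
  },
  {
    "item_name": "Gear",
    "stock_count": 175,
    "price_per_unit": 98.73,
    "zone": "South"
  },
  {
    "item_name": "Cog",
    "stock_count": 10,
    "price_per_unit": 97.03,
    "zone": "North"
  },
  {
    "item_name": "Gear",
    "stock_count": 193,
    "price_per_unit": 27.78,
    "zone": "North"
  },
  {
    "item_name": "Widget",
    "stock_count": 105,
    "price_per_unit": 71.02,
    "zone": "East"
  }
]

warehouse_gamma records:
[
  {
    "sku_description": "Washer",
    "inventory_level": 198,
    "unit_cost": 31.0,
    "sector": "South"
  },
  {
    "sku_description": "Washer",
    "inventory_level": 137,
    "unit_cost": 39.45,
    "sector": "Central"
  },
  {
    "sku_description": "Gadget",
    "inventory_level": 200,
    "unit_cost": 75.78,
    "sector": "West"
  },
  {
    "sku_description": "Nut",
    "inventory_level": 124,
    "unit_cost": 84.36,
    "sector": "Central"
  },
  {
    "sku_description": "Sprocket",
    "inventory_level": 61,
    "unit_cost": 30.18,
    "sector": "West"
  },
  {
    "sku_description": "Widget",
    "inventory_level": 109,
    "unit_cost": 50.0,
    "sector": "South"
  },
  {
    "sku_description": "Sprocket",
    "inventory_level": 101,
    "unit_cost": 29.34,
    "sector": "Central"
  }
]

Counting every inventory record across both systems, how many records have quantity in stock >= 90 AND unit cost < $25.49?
0

Schema mappings:
- "stock_count" (warehouse_beta) = "inventory_level" (warehouse_gamma) = quantity
- "price_per_unit" (warehouse_beta) = "unit_cost" (warehouse_gamma) = unit cost

Records meeting both conditions in warehouse_beta: 0
Records meeting both conditions in warehouse_gamma: 0

Total: 0 + 0 = 0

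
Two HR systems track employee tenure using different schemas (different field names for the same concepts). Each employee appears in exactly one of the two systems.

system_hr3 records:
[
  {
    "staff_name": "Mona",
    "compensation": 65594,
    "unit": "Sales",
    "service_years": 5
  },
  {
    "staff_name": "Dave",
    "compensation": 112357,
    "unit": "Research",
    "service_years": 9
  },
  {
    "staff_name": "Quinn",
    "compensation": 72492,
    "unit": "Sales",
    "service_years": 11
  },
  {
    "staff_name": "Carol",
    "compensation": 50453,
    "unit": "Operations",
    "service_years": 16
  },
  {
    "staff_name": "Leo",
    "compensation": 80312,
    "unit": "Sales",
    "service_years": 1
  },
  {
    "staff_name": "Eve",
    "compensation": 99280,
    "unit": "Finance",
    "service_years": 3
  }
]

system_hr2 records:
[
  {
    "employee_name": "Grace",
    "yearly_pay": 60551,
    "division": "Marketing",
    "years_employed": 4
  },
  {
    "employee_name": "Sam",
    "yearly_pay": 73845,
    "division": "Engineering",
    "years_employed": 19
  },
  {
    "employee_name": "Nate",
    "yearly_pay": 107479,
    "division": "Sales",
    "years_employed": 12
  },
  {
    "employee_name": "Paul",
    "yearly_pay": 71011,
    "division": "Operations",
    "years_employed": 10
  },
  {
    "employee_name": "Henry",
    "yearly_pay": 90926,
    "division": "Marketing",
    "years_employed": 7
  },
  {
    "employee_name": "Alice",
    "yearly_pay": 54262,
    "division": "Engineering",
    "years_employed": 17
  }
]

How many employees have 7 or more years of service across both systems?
8

Reconcile schemas: "service_years" (system_hr3) = "years_employed" (system_hr2) = years of service

From system_hr3: 3 employees with >= 7 years
From system_hr2: 5 employees with >= 7 years

Total: 3 + 5 = 8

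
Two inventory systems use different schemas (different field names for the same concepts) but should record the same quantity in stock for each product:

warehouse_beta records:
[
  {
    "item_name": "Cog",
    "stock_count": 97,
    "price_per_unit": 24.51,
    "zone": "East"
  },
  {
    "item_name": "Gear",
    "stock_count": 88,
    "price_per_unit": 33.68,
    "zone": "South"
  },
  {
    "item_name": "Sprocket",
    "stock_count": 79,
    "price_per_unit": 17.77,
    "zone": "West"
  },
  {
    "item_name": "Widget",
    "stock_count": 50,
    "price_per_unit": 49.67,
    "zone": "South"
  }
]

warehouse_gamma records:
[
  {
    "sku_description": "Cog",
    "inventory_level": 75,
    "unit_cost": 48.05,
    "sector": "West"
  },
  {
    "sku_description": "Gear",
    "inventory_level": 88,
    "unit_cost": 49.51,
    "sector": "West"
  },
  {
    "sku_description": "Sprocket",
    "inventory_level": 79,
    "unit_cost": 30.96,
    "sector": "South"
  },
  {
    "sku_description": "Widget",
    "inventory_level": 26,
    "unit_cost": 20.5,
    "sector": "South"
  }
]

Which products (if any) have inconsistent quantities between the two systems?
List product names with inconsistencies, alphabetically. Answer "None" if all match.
Cog, Widget

Schema mappings:
- "item_name" (warehouse_beta) = "sku_description" (warehouse_gamma) = product name
- "stock_count" (warehouse_beta) = "inventory_level" (warehouse_gamma) = quantity

Comparison:
  Cog: 97 vs 75 - MISMATCH
  Gear: 88 vs 88 - MATCH
  Sprocket: 79 vs 79 - MATCH
  Widget: 50 vs 26 - MISMATCH

Products with inconsistencies: Cog, Widget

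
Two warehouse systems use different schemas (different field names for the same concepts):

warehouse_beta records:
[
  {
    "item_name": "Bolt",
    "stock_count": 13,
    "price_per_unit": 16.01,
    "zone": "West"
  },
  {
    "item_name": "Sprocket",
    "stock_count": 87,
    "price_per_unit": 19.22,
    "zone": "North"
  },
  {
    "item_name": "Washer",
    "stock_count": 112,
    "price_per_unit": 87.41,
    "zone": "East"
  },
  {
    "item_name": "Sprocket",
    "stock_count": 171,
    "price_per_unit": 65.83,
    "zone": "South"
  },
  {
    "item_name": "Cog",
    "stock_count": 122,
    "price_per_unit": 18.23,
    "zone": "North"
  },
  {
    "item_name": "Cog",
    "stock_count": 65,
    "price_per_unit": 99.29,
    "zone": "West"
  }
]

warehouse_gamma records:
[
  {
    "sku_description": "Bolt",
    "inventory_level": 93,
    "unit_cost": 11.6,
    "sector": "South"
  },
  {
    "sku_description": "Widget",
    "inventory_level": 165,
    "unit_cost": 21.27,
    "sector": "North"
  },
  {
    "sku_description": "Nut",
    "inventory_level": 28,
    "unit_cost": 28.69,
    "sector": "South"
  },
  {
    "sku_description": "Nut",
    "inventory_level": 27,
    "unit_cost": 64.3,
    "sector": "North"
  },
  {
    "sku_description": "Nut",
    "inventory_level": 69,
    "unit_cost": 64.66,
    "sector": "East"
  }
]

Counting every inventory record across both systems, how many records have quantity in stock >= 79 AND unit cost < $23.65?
4

Schema mappings:
- "stock_count" (warehouse_beta) = "inventory_level" (warehouse_gamma) = quantity
- "price_per_unit" (warehouse_beta) = "unit_cost" (warehouse_gamma) = unit cost

Records meeting both conditions in warehouse_beta: 2
Records meeting both conditions in warehouse_gamma: 2

Total: 2 + 2 = 4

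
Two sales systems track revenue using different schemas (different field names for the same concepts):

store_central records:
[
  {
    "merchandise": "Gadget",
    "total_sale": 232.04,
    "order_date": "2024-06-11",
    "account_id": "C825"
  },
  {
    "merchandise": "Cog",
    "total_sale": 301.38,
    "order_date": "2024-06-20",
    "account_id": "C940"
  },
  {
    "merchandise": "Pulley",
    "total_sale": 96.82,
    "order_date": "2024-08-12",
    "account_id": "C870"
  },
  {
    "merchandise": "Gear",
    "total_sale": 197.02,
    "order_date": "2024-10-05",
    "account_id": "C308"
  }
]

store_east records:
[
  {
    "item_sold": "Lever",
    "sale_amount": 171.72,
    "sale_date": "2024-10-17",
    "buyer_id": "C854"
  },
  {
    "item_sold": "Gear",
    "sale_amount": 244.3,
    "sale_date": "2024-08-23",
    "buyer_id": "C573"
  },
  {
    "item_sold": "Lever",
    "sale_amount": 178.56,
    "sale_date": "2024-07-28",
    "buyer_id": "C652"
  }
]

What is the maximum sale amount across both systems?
301.38

Reconcile: "total_sale" (store_central) = "sale_amount" (store_east) = sale amount

Maximum in store_central: 301.38
Maximum in store_east: 244.3

Overall maximum: max(301.38, 244.3) = 301.38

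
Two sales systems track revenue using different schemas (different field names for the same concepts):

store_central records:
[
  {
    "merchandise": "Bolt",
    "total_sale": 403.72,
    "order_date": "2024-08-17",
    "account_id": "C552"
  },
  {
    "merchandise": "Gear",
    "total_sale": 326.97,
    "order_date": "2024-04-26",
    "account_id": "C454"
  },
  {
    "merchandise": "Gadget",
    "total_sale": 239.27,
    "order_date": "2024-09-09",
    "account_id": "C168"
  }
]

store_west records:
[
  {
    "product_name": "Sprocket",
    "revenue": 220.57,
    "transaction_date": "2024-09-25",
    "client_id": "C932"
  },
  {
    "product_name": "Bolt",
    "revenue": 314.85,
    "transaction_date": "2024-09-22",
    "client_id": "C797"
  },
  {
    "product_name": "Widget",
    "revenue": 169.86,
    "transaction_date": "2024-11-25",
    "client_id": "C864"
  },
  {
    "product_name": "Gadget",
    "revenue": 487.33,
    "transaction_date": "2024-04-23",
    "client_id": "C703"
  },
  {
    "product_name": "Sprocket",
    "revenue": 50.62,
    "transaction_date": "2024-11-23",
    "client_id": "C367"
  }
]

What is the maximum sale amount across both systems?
487.33

Reconcile: "total_sale" (store_central) = "revenue" (store_west) = sale amount

Maximum in store_central: 403.72
Maximum in store_west: 487.33

Overall maximum: max(403.72, 487.33) = 487.33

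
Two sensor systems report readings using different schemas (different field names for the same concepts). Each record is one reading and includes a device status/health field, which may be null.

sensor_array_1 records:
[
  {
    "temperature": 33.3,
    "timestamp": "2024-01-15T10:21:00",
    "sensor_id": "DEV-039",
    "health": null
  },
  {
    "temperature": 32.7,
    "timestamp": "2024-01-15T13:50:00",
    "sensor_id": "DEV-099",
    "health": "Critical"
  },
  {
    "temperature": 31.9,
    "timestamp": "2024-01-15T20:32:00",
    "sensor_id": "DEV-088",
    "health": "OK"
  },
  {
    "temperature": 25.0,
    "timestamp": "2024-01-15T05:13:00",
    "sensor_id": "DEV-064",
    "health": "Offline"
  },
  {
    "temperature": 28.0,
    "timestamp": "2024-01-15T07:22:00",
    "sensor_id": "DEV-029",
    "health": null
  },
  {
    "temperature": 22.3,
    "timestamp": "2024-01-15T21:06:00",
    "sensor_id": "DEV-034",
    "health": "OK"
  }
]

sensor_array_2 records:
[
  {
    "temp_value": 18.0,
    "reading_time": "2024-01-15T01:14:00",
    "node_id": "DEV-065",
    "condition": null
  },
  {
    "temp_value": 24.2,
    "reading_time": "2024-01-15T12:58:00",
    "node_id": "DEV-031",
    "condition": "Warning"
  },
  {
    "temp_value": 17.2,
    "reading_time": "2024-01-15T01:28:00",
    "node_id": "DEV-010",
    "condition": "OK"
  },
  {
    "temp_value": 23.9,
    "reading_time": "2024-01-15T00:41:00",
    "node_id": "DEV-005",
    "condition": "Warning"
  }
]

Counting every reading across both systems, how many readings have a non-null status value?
7

Schema mapping: "health" (sensor_array_1) = "condition" (sensor_array_2) = status

Non-null in sensor_array_1: 4
Non-null in sensor_array_2: 3

Total non-null: 4 + 3 = 7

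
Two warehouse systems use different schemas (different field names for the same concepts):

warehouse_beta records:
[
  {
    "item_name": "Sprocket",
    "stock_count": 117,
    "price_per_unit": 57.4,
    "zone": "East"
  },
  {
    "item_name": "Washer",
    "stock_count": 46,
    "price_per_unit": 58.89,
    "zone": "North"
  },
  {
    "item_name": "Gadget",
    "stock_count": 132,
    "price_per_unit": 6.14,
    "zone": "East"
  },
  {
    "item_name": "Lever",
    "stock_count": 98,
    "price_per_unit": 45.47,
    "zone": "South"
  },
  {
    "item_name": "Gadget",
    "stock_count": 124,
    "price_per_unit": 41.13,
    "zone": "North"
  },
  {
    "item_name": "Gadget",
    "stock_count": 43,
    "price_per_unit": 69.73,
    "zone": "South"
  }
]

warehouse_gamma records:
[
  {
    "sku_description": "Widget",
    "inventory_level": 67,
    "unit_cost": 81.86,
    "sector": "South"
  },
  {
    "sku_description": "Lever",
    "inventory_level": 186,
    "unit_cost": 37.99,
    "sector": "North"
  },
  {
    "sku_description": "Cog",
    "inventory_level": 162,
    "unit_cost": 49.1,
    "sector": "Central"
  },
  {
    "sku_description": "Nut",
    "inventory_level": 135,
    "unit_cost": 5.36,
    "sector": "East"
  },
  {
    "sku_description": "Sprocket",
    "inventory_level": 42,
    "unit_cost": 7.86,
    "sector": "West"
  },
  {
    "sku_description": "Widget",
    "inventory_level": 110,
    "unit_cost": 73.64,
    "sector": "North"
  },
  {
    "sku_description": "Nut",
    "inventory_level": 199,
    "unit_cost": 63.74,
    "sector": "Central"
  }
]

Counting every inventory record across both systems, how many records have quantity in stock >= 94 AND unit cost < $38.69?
3

Schema mappings:
- "stock_count" (warehouse_beta) = "inventory_level" (warehouse_gamma) = quantity
- "price_per_unit" (warehouse_beta) = "unit_cost" (warehouse_gamma) = unit cost

Records meeting both conditions in warehouse_beta: 1
Records meeting both conditions in warehouse_gamma: 2

Total: 1 + 2 = 3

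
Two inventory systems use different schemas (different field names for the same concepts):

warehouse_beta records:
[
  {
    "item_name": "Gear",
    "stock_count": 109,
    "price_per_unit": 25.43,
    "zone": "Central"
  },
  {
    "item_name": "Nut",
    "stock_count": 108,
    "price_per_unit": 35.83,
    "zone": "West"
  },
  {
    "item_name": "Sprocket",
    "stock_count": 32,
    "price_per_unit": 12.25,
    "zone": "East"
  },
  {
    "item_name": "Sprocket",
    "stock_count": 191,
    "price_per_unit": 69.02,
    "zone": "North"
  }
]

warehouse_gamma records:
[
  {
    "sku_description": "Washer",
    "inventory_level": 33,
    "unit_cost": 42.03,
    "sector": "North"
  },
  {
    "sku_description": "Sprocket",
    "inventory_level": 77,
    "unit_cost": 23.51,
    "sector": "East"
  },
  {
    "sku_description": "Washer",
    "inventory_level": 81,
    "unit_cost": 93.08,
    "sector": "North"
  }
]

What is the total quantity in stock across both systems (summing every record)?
631

To reconcile these schemas, identify the field holding the quantity in stock in each system:
1. In warehouse_beta it is "stock_count"
2. In warehouse_gamma it is "inventory_level"

From warehouse_beta: 109 + 108 + 32 + 191 = 440
From warehouse_gamma: 33 + 77 + 81 = 191

Total: 440 + 191 = 631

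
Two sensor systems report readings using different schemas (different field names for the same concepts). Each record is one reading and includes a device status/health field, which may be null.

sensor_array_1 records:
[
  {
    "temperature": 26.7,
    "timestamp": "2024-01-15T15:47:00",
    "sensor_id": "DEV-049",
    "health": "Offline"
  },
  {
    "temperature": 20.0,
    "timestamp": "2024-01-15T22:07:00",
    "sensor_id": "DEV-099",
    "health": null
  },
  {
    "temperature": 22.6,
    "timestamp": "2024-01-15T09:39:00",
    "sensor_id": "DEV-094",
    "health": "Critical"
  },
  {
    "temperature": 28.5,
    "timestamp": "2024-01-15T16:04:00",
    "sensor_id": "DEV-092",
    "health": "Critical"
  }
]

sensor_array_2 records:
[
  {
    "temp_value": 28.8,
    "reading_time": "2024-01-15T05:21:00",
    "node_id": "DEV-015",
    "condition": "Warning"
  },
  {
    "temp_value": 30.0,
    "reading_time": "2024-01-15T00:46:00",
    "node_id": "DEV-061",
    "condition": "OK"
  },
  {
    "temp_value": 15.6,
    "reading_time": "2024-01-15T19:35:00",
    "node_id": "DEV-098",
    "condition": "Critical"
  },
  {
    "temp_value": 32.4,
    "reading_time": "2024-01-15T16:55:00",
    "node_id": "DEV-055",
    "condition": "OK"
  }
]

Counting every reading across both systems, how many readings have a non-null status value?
7

Schema mapping: "health" (sensor_array_1) = "condition" (sensor_array_2) = status

Non-null in sensor_array_1: 3
Non-null in sensor_array_2: 4

Total non-null: 3 + 4 = 7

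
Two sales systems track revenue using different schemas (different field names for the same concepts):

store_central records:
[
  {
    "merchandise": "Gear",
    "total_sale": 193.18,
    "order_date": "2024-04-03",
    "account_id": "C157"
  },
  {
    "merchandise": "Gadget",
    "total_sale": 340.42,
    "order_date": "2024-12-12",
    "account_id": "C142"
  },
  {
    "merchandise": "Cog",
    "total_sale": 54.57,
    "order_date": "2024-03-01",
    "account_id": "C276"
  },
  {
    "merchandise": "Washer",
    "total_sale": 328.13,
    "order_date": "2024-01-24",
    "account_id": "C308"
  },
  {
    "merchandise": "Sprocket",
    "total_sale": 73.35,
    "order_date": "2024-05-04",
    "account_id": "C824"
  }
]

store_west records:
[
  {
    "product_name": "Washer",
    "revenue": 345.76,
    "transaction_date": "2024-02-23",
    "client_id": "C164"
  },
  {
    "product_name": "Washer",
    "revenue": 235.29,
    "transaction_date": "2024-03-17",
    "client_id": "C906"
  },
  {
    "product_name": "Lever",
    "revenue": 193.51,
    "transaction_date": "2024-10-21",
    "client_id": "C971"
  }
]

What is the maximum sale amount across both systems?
345.76

Reconcile: "total_sale" (store_central) = "revenue" (store_west) = sale amount

Maximum in store_central: 340.42
Maximum in store_west: 345.76

Overall maximum: max(340.42, 345.76) = 345.76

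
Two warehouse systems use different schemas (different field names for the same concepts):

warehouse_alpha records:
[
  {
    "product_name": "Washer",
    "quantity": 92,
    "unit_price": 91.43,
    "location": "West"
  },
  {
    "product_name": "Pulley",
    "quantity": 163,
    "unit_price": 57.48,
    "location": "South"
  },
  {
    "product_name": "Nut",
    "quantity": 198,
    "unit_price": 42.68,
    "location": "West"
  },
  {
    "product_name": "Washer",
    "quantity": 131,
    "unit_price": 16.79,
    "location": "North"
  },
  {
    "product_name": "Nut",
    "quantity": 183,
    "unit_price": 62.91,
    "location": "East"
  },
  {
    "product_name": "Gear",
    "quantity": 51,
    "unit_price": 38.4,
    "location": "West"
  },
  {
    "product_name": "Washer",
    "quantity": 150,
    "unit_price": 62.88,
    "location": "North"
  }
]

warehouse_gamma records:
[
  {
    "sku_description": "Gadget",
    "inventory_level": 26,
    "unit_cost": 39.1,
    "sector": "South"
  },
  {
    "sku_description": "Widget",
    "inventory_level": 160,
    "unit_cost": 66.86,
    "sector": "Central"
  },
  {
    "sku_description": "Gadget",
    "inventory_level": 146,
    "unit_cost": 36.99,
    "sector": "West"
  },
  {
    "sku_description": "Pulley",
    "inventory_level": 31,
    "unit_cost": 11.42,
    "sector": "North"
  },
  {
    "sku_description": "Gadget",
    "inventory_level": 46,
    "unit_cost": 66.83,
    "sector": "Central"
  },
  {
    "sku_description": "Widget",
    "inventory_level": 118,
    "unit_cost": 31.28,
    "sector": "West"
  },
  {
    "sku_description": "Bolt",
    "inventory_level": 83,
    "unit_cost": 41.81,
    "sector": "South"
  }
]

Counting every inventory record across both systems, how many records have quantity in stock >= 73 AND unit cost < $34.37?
2

Schema mappings:
- "quantity" (warehouse_alpha) = "inventory_level" (warehouse_gamma) = quantity
- "unit_price" (warehouse_alpha) = "unit_cost" (warehouse_gamma) = unit cost

Records meeting both conditions in warehouse_alpha: 1
Records meeting both conditions in warehouse_gamma: 1

Total: 1 + 1 = 2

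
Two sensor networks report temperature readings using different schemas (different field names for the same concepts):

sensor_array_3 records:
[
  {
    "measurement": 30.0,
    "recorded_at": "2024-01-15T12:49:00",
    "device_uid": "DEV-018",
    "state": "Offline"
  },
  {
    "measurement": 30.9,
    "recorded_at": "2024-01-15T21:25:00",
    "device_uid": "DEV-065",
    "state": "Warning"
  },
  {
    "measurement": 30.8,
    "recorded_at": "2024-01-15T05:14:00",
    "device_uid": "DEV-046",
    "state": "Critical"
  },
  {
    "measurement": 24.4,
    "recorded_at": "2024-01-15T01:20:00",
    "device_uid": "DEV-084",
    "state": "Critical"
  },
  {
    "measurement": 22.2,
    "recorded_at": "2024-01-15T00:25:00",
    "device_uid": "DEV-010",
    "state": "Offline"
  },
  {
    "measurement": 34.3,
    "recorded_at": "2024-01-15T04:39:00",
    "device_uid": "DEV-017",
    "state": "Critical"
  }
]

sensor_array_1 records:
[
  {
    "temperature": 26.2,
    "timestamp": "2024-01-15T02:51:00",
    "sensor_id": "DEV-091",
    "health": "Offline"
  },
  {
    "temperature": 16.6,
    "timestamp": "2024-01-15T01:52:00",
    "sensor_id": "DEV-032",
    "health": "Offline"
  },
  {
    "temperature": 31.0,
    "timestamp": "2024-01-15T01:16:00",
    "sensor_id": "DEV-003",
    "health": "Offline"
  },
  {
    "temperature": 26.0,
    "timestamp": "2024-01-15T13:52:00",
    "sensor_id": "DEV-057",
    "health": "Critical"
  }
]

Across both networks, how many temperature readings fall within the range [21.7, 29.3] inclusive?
4

Schema mapping: "measurement" (sensor_array_3) = "temperature" (sensor_array_1) = temperature

Readings in [21.7, 29.3] from sensor_array_3: 2
Readings in [21.7, 29.3] from sensor_array_1: 2

Total count: 2 + 2 = 4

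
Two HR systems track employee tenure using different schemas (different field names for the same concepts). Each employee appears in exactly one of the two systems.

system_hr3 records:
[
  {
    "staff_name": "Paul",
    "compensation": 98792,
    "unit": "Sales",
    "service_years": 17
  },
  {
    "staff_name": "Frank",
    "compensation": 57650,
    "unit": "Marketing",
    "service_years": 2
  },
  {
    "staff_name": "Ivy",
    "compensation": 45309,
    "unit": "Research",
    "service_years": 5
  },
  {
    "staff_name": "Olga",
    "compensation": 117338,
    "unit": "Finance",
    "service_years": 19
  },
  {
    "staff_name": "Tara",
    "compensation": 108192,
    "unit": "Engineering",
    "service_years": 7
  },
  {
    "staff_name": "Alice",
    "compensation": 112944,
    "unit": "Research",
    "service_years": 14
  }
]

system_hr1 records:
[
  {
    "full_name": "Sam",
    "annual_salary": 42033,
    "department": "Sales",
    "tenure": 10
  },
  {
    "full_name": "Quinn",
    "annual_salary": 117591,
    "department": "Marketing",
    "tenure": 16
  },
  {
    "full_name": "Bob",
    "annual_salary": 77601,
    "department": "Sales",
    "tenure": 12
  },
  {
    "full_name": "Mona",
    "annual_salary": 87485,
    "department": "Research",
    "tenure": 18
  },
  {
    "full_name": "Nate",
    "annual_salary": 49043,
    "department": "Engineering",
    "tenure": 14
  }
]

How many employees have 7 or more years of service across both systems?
9

Reconcile schemas: "service_years" (system_hr3) = "tenure" (system_hr1) = years of service

From system_hr3: 4 employees with >= 7 years
From system_hr1: 5 employees with >= 7 years

Total: 4 + 5 = 9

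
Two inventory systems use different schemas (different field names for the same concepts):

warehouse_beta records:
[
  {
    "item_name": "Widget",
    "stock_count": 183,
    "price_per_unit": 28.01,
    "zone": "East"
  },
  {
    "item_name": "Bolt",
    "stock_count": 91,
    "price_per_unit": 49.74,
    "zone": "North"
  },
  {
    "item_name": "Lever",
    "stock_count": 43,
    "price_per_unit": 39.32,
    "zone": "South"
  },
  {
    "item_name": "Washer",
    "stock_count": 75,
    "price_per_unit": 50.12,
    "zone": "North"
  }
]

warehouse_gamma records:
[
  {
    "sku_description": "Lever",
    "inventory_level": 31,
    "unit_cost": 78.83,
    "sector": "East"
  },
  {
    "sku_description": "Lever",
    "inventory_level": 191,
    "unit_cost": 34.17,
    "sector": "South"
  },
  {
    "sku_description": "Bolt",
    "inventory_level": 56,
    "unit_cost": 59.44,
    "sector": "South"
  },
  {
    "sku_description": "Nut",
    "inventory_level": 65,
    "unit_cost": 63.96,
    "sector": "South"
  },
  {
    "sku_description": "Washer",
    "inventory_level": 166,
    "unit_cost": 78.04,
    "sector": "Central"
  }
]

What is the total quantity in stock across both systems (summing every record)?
901

To reconcile these schemas, identify the field holding the quantity in stock in each system:
1. In warehouse_beta it is "stock_count"
2. In warehouse_gamma it is "inventory_level"

From warehouse_beta: 183 + 91 + 43 + 75 = 392
From warehouse_gamma: 31 + 191 + 56 + 65 + 166 = 509

Total: 392 + 509 = 901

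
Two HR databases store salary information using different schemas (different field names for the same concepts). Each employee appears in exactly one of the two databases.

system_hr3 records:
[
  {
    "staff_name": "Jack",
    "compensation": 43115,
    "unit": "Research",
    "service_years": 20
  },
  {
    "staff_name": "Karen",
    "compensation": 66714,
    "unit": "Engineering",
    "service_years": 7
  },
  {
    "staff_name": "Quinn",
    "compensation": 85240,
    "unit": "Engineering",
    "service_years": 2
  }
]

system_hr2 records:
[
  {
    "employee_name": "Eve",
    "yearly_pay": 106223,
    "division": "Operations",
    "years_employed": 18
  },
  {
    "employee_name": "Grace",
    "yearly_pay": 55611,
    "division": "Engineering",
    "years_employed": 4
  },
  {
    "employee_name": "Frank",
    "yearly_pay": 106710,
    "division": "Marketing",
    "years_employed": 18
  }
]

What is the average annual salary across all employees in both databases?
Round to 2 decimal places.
77268.83

Schema mapping: "compensation" (system_hr3) = "yearly_pay" (system_hr2) = annual salary

All salaries: [43115, 66714, 85240, 106223, 55611, 106710]
Sum: 463613
Count: 6
Average: 463613 / 6 = 77268.83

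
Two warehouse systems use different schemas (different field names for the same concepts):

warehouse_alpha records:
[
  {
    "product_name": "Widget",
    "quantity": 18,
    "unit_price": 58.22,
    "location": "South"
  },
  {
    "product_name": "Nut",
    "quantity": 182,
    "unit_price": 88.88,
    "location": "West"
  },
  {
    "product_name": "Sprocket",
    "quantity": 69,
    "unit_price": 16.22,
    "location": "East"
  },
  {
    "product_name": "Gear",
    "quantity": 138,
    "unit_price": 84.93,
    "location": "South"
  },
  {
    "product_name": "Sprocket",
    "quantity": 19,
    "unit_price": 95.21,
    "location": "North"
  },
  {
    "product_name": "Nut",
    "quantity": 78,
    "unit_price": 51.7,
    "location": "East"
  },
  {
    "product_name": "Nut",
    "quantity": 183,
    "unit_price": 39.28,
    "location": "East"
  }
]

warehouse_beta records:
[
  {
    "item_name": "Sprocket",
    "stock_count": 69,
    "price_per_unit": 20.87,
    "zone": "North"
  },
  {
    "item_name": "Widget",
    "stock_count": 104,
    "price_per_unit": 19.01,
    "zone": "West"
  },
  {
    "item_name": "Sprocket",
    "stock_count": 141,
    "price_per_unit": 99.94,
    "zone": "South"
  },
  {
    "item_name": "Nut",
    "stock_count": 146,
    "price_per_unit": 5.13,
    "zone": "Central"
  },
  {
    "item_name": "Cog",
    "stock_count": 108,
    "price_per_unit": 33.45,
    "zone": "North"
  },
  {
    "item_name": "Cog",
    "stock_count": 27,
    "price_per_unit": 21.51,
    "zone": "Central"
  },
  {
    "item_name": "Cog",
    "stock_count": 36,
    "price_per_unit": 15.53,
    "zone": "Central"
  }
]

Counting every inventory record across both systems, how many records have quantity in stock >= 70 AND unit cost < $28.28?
2

Schema mappings:
- "quantity" (warehouse_alpha) = "stock_count" (warehouse_beta) = quantity
- "unit_price" (warehouse_alpha) = "price_per_unit" (warehouse_beta) = unit cost

Records meeting both conditions in warehouse_alpha: 0
Records meeting both conditions in warehouse_beta: 2

Total: 0 + 2 = 2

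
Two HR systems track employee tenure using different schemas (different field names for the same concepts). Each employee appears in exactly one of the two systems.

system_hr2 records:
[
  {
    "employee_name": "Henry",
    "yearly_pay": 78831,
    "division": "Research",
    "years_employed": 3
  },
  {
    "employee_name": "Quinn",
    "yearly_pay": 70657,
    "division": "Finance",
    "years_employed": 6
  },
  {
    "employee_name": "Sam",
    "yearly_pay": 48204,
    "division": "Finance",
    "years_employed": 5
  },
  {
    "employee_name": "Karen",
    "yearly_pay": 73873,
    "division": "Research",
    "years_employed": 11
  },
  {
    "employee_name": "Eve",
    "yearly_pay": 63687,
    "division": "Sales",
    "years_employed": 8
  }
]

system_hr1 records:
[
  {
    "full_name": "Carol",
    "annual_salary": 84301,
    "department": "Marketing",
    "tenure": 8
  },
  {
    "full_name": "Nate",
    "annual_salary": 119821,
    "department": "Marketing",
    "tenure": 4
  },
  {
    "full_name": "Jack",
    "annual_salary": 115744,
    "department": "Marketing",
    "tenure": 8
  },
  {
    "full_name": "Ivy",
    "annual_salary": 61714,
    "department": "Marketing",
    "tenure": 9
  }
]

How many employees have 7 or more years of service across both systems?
5

Reconcile schemas: "years_employed" (system_hr2) = "tenure" (system_hr1) = years of service

From system_hr2: 2 employees with >= 7 years
From system_hr1: 3 employees with >= 7 years

Total: 2 + 3 = 5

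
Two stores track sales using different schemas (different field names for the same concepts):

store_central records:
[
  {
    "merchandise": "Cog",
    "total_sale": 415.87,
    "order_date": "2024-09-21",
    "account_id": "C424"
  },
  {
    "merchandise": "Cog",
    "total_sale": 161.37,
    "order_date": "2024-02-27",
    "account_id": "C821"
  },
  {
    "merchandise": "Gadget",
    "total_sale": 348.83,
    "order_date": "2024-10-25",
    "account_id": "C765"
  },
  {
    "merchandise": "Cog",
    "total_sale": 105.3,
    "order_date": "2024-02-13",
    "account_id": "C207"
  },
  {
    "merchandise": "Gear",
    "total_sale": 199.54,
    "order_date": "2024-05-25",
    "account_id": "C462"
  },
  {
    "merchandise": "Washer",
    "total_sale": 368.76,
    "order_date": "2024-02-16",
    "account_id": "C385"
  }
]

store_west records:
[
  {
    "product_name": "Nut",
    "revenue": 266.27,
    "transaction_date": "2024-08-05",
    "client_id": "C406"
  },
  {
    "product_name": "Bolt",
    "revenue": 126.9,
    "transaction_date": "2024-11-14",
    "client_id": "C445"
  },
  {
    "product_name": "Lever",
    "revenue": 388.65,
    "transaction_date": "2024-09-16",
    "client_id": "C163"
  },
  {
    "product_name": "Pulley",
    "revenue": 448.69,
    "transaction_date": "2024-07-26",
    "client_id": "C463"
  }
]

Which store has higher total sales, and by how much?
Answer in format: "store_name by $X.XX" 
store_central by $369.16

Schema mapping: "total_sale" (store_central) = "revenue" (store_west) = sale amount

Total for store_central: 1599.67
Total for store_west: 1230.51

Difference: |1599.67 - 1230.51| = 369.16
store_central has higher sales by $369.16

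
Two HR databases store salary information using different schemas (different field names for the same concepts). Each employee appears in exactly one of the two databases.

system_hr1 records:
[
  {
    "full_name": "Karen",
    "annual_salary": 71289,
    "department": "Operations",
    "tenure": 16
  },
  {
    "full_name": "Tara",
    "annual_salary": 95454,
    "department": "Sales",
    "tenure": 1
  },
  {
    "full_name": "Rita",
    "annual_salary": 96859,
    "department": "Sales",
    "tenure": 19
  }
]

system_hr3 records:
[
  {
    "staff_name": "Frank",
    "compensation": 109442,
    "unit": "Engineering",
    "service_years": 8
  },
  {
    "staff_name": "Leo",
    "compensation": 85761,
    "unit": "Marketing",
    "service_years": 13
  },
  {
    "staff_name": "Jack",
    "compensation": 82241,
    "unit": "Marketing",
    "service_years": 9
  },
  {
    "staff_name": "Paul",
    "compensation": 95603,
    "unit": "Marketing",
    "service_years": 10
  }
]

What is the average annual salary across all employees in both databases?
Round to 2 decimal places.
90949.86

Schema mapping: "annual_salary" (system_hr1) = "compensation" (system_hr3) = annual salary

All salaries: [71289, 95454, 96859, 109442, 85761, 82241, 95603]
Sum: 636649
Count: 7
Average: 636649 / 7 = 90949.86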